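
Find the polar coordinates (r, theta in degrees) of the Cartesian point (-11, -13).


r = sqrt((-11)^2 + (-13)^2) = 17.0294
theta = atan2(-13, -11) = 229.7636 degrees

r = 17.0294, theta = 229.7636 degrees


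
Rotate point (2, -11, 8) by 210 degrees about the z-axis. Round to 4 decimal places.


x' = 2*cos(210) - -11*sin(210) = -7.2321
y' = 2*sin(210) + -11*cos(210) = 8.5263
z' = 8

(-7.2321, 8.5263, 8)


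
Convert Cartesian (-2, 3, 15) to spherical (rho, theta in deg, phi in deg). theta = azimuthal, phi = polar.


rho = sqrt((-2)^2 + 3^2 + 15^2) = 15.4272
theta = atan2(3, -2) = 123.6901 deg
phi = acos(15/15.4272) = 13.5158 deg

rho = 15.4272, theta = 123.6901 deg, phi = 13.5158 deg


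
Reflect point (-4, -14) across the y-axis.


Reflection across y-axis: (x, y) -> (-x, y)
(-4, -14) -> (4, -14)

(4, -14)


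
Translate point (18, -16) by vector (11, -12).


Translation: (x+dx, y+dy) = (18+11, -16+-12) = (29, -28)

(29, -28)


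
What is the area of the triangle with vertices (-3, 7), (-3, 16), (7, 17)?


Area = |x1(y2-y3) + x2(y3-y1) + x3(y1-y2)| / 2
= |-3*(16-17) + -3*(17-7) + 7*(7-16)| / 2
= 45

45


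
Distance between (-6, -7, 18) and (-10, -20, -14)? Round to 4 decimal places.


d = sqrt((-10--6)^2 + (-20--7)^2 + (-14-18)^2) = 34.7707

34.7707


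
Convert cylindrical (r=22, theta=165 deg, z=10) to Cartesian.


x = 22 * cos(165) = -21.2504
y = 22 * sin(165) = 5.694
z = 10

(-21.2504, 5.694, 10)


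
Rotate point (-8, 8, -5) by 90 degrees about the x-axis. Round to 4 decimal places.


x' = -8
y' = 8*cos(90) - -5*sin(90) = 5
z' = 8*sin(90) + -5*cos(90) = 8

(-8, 5, 8)


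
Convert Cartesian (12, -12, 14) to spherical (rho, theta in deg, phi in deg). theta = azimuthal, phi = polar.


rho = sqrt(12^2 + (-12)^2 + 14^2) = 22
theta = atan2(-12, 12) = 315 deg
phi = acos(14/22) = 50.4788 deg

rho = 22, theta = 315 deg, phi = 50.4788 deg


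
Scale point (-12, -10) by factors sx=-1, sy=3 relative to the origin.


Scaling: (x*sx, y*sy) = (-12*-1, -10*3) = (12, -30)

(12, -30)


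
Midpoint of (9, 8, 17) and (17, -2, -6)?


Midpoint = ((9+17)/2, (8+-2)/2, (17+-6)/2) = (13, 3, 5.5)

(13, 3, 5.5)


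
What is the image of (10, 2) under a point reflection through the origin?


Reflection through origin: (x, y) -> (-x, -y)
(10, 2) -> (-10, -2)

(-10, -2)


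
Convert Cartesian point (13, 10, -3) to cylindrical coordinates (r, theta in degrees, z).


r = sqrt(13^2 + 10^2) = 16.4012
theta = atan2(10, 13) = 37.5686 deg
z = -3

r = 16.4012, theta = 37.5686 deg, z = -3


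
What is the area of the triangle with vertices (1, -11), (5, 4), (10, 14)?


Area = |x1(y2-y3) + x2(y3-y1) + x3(y1-y2)| / 2
= |1*(4-14) + 5*(14--11) + 10*(-11-4)| / 2
= 17.5

17.5


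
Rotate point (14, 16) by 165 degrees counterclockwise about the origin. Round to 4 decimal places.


x' = 14*cos(165) - 16*sin(165) = -17.6641
y' = 14*sin(165) + 16*cos(165) = -11.8313

(-17.6641, -11.8313)


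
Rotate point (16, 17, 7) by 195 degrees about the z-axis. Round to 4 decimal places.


x' = 16*cos(195) - 17*sin(195) = -11.0549
y' = 16*sin(195) + 17*cos(195) = -20.5618
z' = 7

(-11.0549, -20.5618, 7)


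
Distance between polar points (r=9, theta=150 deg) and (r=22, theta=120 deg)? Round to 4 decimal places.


d = sqrt(r1^2 + r2^2 - 2*r1*r2*cos(t2-t1))
d = sqrt(9^2 + 22^2 - 2*9*22*cos(120-150)) = 14.9015

14.9015


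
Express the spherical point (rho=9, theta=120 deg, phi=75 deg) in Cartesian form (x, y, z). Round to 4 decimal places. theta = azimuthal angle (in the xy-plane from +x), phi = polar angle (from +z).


x = 9 * sin(75) * cos(120) = -4.3467
y = 9 * sin(75) * sin(120) = 7.5286
z = 9 * cos(75) = 2.3294

(-4.3467, 7.5286, 2.3294)


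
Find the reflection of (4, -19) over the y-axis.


Reflection across y-axis: (x, y) -> (-x, y)
(4, -19) -> (-4, -19)

(-4, -19)


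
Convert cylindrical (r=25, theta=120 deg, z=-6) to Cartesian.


x = 25 * cos(120) = -12.5
y = 25 * sin(120) = 21.6506
z = -6

(-12.5, 21.6506, -6)


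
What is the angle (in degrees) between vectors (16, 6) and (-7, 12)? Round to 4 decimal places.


dot = 16*-7 + 6*12 = -40
|u| = 17.088, |v| = 13.8924
cos(angle) = -0.1685
angle = 99.7004 degrees

99.7004 degrees


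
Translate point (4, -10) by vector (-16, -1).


Translation: (x+dx, y+dy) = (4+-16, -10+-1) = (-12, -11)

(-12, -11)


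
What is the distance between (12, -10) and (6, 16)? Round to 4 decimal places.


d = sqrt((6-12)^2 + (16--10)^2) = 26.6833

26.6833


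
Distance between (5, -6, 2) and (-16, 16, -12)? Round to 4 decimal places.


d = sqrt((-16-5)^2 + (16--6)^2 + (-12-2)^2) = 33.4813

33.4813


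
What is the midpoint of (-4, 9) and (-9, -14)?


Midpoint = ((-4+-9)/2, (9+-14)/2) = (-6.5, -2.5)

(-6.5, -2.5)


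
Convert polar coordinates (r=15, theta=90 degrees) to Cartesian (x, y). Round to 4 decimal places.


x = 15 * cos(90) = 0
y = 15 * sin(90) = 15

(0, 15)


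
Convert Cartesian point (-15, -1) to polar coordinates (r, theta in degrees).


r = sqrt((-15)^2 + (-1)^2) = 15.0333
theta = atan2(-1, -15) = 183.8141 degrees

r = 15.0333, theta = 183.8141 degrees


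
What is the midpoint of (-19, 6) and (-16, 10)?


Midpoint = ((-19+-16)/2, (6+10)/2) = (-17.5, 8)

(-17.5, 8)


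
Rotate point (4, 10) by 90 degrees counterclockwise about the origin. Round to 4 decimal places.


x' = 4*cos(90) - 10*sin(90) = -10
y' = 4*sin(90) + 10*cos(90) = 4

(-10, 4)


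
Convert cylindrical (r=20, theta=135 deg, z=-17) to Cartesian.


x = 20 * cos(135) = -14.1421
y = 20 * sin(135) = 14.1421
z = -17

(-14.1421, 14.1421, -17)


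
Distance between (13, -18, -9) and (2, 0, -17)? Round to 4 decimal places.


d = sqrt((2-13)^2 + (0--18)^2 + (-17--9)^2) = 22.561

22.561


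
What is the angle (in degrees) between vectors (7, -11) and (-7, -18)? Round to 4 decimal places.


dot = 7*-7 + -11*-18 = 149
|u| = 13.0384, |v| = 19.3132
cos(angle) = 0.5917
angle = 53.7217 degrees

53.7217 degrees


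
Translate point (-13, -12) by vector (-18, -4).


Translation: (x+dx, y+dy) = (-13+-18, -12+-4) = (-31, -16)

(-31, -16)


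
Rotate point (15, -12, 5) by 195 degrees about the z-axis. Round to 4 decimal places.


x' = 15*cos(195) - -12*sin(195) = -17.5947
y' = 15*sin(195) + -12*cos(195) = 7.7088
z' = 5

(-17.5947, 7.7088, 5)


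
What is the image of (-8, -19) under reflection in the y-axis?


Reflection across y-axis: (x, y) -> (-x, y)
(-8, -19) -> (8, -19)

(8, -19)


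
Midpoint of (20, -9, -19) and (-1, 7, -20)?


Midpoint = ((20+-1)/2, (-9+7)/2, (-19+-20)/2) = (9.5, -1, -19.5)

(9.5, -1, -19.5)


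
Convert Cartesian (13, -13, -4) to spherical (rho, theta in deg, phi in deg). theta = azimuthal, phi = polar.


rho = sqrt(13^2 + (-13)^2 + (-4)^2) = 18.8149
theta = atan2(-13, 13) = 315 deg
phi = acos(-4/18.8149) = 102.2746 deg

rho = 18.8149, theta = 315 deg, phi = 102.2746 deg


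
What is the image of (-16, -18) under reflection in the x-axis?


Reflection across x-axis: (x, y) -> (x, -y)
(-16, -18) -> (-16, 18)

(-16, 18)


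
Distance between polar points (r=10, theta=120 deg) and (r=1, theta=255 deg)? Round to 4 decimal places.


d = sqrt(r1^2 + r2^2 - 2*r1*r2*cos(t2-t1))
d = sqrt(10^2 + 1^2 - 2*10*1*cos(255-120)) = 10.7304

10.7304


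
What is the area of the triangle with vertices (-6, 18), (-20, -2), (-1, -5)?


Area = |x1(y2-y3) + x2(y3-y1) + x3(y1-y2)| / 2
= |-6*(-2--5) + -20*(-5-18) + -1*(18--2)| / 2
= 211

211


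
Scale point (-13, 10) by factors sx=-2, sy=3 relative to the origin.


Scaling: (x*sx, y*sy) = (-13*-2, 10*3) = (26, 30)

(26, 30)


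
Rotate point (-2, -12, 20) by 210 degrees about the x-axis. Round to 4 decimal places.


x' = -2
y' = -12*cos(210) - 20*sin(210) = 20.3923
z' = -12*sin(210) + 20*cos(210) = -11.3205

(-2, 20.3923, -11.3205)


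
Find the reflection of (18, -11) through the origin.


Reflection through origin: (x, y) -> (-x, -y)
(18, -11) -> (-18, 11)

(-18, 11)


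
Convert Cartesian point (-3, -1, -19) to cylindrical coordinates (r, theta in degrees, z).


r = sqrt((-3)^2 + (-1)^2) = 3.1623
theta = atan2(-1, -3) = 198.4349 deg
z = -19

r = 3.1623, theta = 198.4349 deg, z = -19


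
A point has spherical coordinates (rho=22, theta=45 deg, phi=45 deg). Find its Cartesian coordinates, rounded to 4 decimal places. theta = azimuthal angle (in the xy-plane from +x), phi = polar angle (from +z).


x = 22 * sin(45) * cos(45) = 11
y = 22 * sin(45) * sin(45) = 11
z = 22 * cos(45) = 15.5563

(11, 11, 15.5563)


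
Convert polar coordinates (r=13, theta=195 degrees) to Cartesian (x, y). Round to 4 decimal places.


x = 13 * cos(195) = -12.557
y = 13 * sin(195) = -3.3646

(-12.557, -3.3646)


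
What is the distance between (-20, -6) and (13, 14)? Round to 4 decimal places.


d = sqrt((13--20)^2 + (14--6)^2) = 38.5876

38.5876


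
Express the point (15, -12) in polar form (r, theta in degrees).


r = sqrt(15^2 + (-12)^2) = 19.2094
theta = atan2(-12, 15) = 321.3402 degrees

r = 19.2094, theta = 321.3402 degrees


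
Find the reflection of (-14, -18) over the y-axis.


Reflection across y-axis: (x, y) -> (-x, y)
(-14, -18) -> (14, -18)

(14, -18)


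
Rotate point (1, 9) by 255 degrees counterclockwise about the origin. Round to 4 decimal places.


x' = 1*cos(255) - 9*sin(255) = 8.4345
y' = 1*sin(255) + 9*cos(255) = -3.2953

(8.4345, -3.2953)


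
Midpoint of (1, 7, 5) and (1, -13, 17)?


Midpoint = ((1+1)/2, (7+-13)/2, (5+17)/2) = (1, -3, 11)

(1, -3, 11)


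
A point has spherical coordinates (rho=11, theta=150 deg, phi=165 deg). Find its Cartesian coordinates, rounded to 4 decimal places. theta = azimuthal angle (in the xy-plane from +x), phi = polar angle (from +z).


x = 11 * sin(165) * cos(150) = -2.4656
y = 11 * sin(165) * sin(150) = 1.4235
z = 11 * cos(165) = -10.6252

(-2.4656, 1.4235, -10.6252)


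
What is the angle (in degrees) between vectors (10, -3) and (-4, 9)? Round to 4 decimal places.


dot = 10*-4 + -3*9 = -67
|u| = 10.4403, |v| = 9.8489
cos(angle) = -0.6516
angle = 130.6617 degrees

130.6617 degrees


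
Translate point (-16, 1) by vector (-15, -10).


Translation: (x+dx, y+dy) = (-16+-15, 1+-10) = (-31, -9)

(-31, -9)


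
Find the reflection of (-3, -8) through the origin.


Reflection through origin: (x, y) -> (-x, -y)
(-3, -8) -> (3, 8)

(3, 8)


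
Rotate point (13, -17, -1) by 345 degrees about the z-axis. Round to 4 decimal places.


x' = 13*cos(345) - -17*sin(345) = 8.1571
y' = 13*sin(345) + -17*cos(345) = -19.7854
z' = -1

(8.1571, -19.7854, -1)


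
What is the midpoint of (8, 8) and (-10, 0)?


Midpoint = ((8+-10)/2, (8+0)/2) = (-1, 4)

(-1, 4)


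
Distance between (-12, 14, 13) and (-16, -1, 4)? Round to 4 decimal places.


d = sqrt((-16--12)^2 + (-1-14)^2 + (4-13)^2) = 17.9444

17.9444


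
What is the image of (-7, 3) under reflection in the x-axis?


Reflection across x-axis: (x, y) -> (x, -y)
(-7, 3) -> (-7, -3)

(-7, -3)


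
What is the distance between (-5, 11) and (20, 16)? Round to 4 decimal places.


d = sqrt((20--5)^2 + (16-11)^2) = 25.4951

25.4951


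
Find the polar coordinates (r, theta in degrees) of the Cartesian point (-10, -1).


r = sqrt((-10)^2 + (-1)^2) = 10.0499
theta = atan2(-1, -10) = 185.7106 degrees

r = 10.0499, theta = 185.7106 degrees


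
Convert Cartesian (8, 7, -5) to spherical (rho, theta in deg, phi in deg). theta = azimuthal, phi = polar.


rho = sqrt(8^2 + 7^2 + (-5)^2) = 11.7473
theta = atan2(7, 8) = 41.1859 deg
phi = acos(-5/11.7473) = 115.1904 deg

rho = 11.7473, theta = 41.1859 deg, phi = 115.1904 deg


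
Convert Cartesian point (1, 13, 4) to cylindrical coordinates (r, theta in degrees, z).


r = sqrt(1^2 + 13^2) = 13.0384
theta = atan2(13, 1) = 85.6013 deg
z = 4

r = 13.0384, theta = 85.6013 deg, z = 4


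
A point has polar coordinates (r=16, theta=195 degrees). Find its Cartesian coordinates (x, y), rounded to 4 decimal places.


x = 16 * cos(195) = -15.4548
y = 16 * sin(195) = -4.1411

(-15.4548, -4.1411)


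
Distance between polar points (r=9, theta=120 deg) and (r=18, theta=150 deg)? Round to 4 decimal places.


d = sqrt(r1^2 + r2^2 - 2*r1*r2*cos(t2-t1))
d = sqrt(9^2 + 18^2 - 2*9*18*cos(150-120)) = 11.1538

11.1538


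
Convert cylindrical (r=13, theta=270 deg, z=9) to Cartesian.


x = 13 * cos(270) = 0
y = 13 * sin(270) = -13
z = 9

(0, -13, 9)


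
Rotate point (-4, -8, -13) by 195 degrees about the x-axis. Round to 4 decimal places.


x' = -4
y' = -8*cos(195) - -13*sin(195) = 4.3628
z' = -8*sin(195) + -13*cos(195) = 14.6276

(-4, 4.3628, 14.6276)


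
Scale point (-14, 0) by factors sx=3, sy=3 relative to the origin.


Scaling: (x*sx, y*sy) = (-14*3, 0*3) = (-42, 0)

(-42, 0)


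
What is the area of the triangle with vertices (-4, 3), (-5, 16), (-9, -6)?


Area = |x1(y2-y3) + x2(y3-y1) + x3(y1-y2)| / 2
= |-4*(16--6) + -5*(-6-3) + -9*(3-16)| / 2
= 37

37


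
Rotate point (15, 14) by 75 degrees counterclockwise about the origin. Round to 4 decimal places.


x' = 15*cos(75) - 14*sin(75) = -9.6407
y' = 15*sin(75) + 14*cos(75) = 18.1124

(-9.6407, 18.1124)


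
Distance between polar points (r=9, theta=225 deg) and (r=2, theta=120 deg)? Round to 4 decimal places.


d = sqrt(r1^2 + r2^2 - 2*r1*r2*cos(t2-t1))
d = sqrt(9^2 + 2^2 - 2*9*2*cos(120-225)) = 9.7117

9.7117


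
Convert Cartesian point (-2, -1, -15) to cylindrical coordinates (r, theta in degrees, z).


r = sqrt((-2)^2 + (-1)^2) = 2.2361
theta = atan2(-1, -2) = 206.5651 deg
z = -15

r = 2.2361, theta = 206.5651 deg, z = -15


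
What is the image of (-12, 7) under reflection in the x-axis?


Reflection across x-axis: (x, y) -> (x, -y)
(-12, 7) -> (-12, -7)

(-12, -7)


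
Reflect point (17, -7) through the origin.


Reflection through origin: (x, y) -> (-x, -y)
(17, -7) -> (-17, 7)

(-17, 7)


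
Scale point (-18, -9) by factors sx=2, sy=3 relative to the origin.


Scaling: (x*sx, y*sy) = (-18*2, -9*3) = (-36, -27)

(-36, -27)


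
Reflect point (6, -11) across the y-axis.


Reflection across y-axis: (x, y) -> (-x, y)
(6, -11) -> (-6, -11)

(-6, -11)


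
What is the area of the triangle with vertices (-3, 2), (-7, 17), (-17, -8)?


Area = |x1(y2-y3) + x2(y3-y1) + x3(y1-y2)| / 2
= |-3*(17--8) + -7*(-8-2) + -17*(2-17)| / 2
= 125

125


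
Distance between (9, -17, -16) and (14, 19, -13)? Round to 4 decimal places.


d = sqrt((14-9)^2 + (19--17)^2 + (-13--16)^2) = 36.4692

36.4692


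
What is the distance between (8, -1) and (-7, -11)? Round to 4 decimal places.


d = sqrt((-7-8)^2 + (-11--1)^2) = 18.0278

18.0278


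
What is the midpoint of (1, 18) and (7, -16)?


Midpoint = ((1+7)/2, (18+-16)/2) = (4, 1)

(4, 1)


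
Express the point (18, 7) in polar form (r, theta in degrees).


r = sqrt(18^2 + 7^2) = 19.3132
theta = atan2(7, 18) = 21.2505 degrees

r = 19.3132, theta = 21.2505 degrees


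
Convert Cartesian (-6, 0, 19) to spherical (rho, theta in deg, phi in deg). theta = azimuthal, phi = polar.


rho = sqrt((-6)^2 + 0^2 + 19^2) = 19.9249
theta = atan2(0, -6) = 180 deg
phi = acos(19/19.9249) = 17.5256 deg

rho = 19.9249, theta = 180 deg, phi = 17.5256 deg


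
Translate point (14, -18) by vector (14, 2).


Translation: (x+dx, y+dy) = (14+14, -18+2) = (28, -16)

(28, -16)


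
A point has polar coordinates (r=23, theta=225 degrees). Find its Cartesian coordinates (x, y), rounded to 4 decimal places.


x = 23 * cos(225) = -16.2635
y = 23 * sin(225) = -16.2635

(-16.2635, -16.2635)


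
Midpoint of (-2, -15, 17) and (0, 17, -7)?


Midpoint = ((-2+0)/2, (-15+17)/2, (17+-7)/2) = (-1, 1, 5)

(-1, 1, 5)


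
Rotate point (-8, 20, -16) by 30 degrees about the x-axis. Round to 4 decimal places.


x' = -8
y' = 20*cos(30) - -16*sin(30) = 25.3205
z' = 20*sin(30) + -16*cos(30) = -3.8564

(-8, 25.3205, -3.8564)


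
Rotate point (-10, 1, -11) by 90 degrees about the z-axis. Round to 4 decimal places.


x' = -10*cos(90) - 1*sin(90) = -1
y' = -10*sin(90) + 1*cos(90) = -10
z' = -11

(-1, -10, -11)


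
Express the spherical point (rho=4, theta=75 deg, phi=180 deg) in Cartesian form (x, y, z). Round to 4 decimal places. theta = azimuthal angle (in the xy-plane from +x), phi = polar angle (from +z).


x = 4 * sin(180) * cos(75) = 0
y = 4 * sin(180) * sin(75) = 0
z = 4 * cos(180) = -4

(0, 0, -4)


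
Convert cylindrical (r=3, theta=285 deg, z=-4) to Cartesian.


x = 3 * cos(285) = 0.7765
y = 3 * sin(285) = -2.8978
z = -4

(0.7765, -2.8978, -4)


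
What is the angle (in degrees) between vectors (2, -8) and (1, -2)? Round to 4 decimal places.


dot = 2*1 + -8*-2 = 18
|u| = 8.2462, |v| = 2.2361
cos(angle) = 0.9762
angle = 12.5288 degrees

12.5288 degrees


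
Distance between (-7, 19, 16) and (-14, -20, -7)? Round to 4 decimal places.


d = sqrt((-14--7)^2 + (-20-19)^2 + (-7-16)^2) = 45.8148

45.8148


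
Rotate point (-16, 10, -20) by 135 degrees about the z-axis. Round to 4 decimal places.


x' = -16*cos(135) - 10*sin(135) = 4.2426
y' = -16*sin(135) + 10*cos(135) = -18.3848
z' = -20

(4.2426, -18.3848, -20)


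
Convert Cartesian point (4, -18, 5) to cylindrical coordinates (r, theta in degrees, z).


r = sqrt(4^2 + (-18)^2) = 18.4391
theta = atan2(-18, 4) = 282.5288 deg
z = 5

r = 18.4391, theta = 282.5288 deg, z = 5


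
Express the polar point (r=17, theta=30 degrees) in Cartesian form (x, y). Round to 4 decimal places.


x = 17 * cos(30) = 14.7224
y = 17 * sin(30) = 8.5

(14.7224, 8.5)


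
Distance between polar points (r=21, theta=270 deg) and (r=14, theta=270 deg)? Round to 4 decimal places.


d = sqrt(r1^2 + r2^2 - 2*r1*r2*cos(t2-t1))
d = sqrt(21^2 + 14^2 - 2*21*14*cos(270-270)) = 7

7


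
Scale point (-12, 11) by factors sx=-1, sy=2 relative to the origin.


Scaling: (x*sx, y*sy) = (-12*-1, 11*2) = (12, 22)

(12, 22)


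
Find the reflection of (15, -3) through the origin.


Reflection through origin: (x, y) -> (-x, -y)
(15, -3) -> (-15, 3)

(-15, 3)


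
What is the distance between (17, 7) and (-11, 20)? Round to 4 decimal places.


d = sqrt((-11-17)^2 + (20-7)^2) = 30.8707

30.8707


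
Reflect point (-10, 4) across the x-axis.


Reflection across x-axis: (x, y) -> (x, -y)
(-10, 4) -> (-10, -4)

(-10, -4)


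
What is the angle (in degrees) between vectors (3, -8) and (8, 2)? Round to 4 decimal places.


dot = 3*8 + -8*2 = 8
|u| = 8.544, |v| = 8.2462
cos(angle) = 0.1135
angle = 83.4802 degrees

83.4802 degrees


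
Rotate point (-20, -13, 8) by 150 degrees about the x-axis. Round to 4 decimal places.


x' = -20
y' = -13*cos(150) - 8*sin(150) = 7.2583
z' = -13*sin(150) + 8*cos(150) = -13.4282

(-20, 7.2583, -13.4282)


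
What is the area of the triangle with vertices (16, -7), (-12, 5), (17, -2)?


Area = |x1(y2-y3) + x2(y3-y1) + x3(y1-y2)| / 2
= |16*(5--2) + -12*(-2--7) + 17*(-7-5)| / 2
= 76

76


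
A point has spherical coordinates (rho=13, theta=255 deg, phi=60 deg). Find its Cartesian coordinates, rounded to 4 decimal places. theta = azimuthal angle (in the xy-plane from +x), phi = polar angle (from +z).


x = 13 * sin(60) * cos(255) = -2.9139
y = 13 * sin(60) * sin(255) = -10.8747
z = 13 * cos(60) = 6.5

(-2.9139, -10.8747, 6.5)


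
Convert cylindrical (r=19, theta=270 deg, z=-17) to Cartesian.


x = 19 * cos(270) = 0
y = 19 * sin(270) = -19
z = -17

(0, -19, -17)


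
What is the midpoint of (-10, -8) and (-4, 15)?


Midpoint = ((-10+-4)/2, (-8+15)/2) = (-7, 3.5)

(-7, 3.5)


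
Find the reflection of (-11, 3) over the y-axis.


Reflection across y-axis: (x, y) -> (-x, y)
(-11, 3) -> (11, 3)

(11, 3)


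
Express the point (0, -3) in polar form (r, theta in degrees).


r = sqrt(0^2 + (-3)^2) = 3
theta = atan2(-3, 0) = 270 degrees

r = 3, theta = 270 degrees


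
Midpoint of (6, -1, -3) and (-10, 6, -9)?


Midpoint = ((6+-10)/2, (-1+6)/2, (-3+-9)/2) = (-2, 2.5, -6)

(-2, 2.5, -6)


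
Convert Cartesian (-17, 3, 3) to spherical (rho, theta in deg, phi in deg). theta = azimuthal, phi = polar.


rho = sqrt((-17)^2 + 3^2 + 3^2) = 17.5214
theta = atan2(3, -17) = 169.992 deg
phi = acos(3/17.5214) = 80.1413 deg

rho = 17.5214, theta = 169.992 deg, phi = 80.1413 deg


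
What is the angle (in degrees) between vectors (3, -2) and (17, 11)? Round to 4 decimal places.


dot = 3*17 + -2*11 = 29
|u| = 3.6056, |v| = 20.2485
cos(angle) = 0.3972
angle = 66.5953 degrees

66.5953 degrees


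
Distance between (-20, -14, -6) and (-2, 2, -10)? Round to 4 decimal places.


d = sqrt((-2--20)^2 + (2--14)^2 + (-10--6)^2) = 24.4131

24.4131


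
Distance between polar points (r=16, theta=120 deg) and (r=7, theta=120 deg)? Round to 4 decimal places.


d = sqrt(r1^2 + r2^2 - 2*r1*r2*cos(t2-t1))
d = sqrt(16^2 + 7^2 - 2*16*7*cos(120-120)) = 9

9


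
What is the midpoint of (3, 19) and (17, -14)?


Midpoint = ((3+17)/2, (19+-14)/2) = (10, 2.5)

(10, 2.5)


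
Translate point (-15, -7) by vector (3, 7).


Translation: (x+dx, y+dy) = (-15+3, -7+7) = (-12, 0)

(-12, 0)


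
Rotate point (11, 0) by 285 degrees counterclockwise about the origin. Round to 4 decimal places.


x' = 11*cos(285) - 0*sin(285) = 2.847
y' = 11*sin(285) + 0*cos(285) = -10.6252

(2.847, -10.6252)


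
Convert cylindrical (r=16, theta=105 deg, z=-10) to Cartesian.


x = 16 * cos(105) = -4.1411
y = 16 * sin(105) = 15.4548
z = -10

(-4.1411, 15.4548, -10)


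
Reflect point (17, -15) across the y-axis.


Reflection across y-axis: (x, y) -> (-x, y)
(17, -15) -> (-17, -15)

(-17, -15)


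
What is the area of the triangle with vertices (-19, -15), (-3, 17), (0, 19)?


Area = |x1(y2-y3) + x2(y3-y1) + x3(y1-y2)| / 2
= |-19*(17-19) + -3*(19--15) + 0*(-15-17)| / 2
= 32

32


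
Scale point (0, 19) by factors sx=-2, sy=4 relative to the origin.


Scaling: (x*sx, y*sy) = (0*-2, 19*4) = (0, 76)

(0, 76)


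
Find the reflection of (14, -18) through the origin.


Reflection through origin: (x, y) -> (-x, -y)
(14, -18) -> (-14, 18)

(-14, 18)


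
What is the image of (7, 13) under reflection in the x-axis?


Reflection across x-axis: (x, y) -> (x, -y)
(7, 13) -> (7, -13)

(7, -13)


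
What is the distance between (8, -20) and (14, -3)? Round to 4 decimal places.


d = sqrt((14-8)^2 + (-3--20)^2) = 18.0278

18.0278


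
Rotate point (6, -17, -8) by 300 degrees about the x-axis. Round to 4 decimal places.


x' = 6
y' = -17*cos(300) - -8*sin(300) = -15.4282
z' = -17*sin(300) + -8*cos(300) = 10.7224

(6, -15.4282, 10.7224)


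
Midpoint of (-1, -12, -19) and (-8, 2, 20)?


Midpoint = ((-1+-8)/2, (-12+2)/2, (-19+20)/2) = (-4.5, -5, 0.5)

(-4.5, -5, 0.5)


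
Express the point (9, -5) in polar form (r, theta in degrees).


r = sqrt(9^2 + (-5)^2) = 10.2956
theta = atan2(-5, 9) = 330.9454 degrees

r = 10.2956, theta = 330.9454 degrees


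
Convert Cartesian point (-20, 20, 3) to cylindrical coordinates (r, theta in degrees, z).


r = sqrt((-20)^2 + 20^2) = 28.2843
theta = atan2(20, -20) = 135 deg
z = 3

r = 28.2843, theta = 135 deg, z = 3


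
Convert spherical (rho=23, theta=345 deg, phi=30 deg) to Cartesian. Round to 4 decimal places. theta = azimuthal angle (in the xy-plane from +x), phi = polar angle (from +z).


x = 23 * sin(30) * cos(345) = 11.1081
y = 23 * sin(30) * sin(345) = -2.9764
z = 23 * cos(30) = 19.9186

(11.1081, -2.9764, 19.9186)


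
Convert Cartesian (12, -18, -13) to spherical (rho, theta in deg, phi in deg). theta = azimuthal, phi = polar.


rho = sqrt(12^2 + (-18)^2 + (-13)^2) = 25.2389
theta = atan2(-18, 12) = 303.6901 deg
phi = acos(-13/25.2389) = 121.0027 deg

rho = 25.2389, theta = 303.6901 deg, phi = 121.0027 deg


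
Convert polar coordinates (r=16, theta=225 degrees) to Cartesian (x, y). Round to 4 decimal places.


x = 16 * cos(225) = -11.3137
y = 16 * sin(225) = -11.3137

(-11.3137, -11.3137)


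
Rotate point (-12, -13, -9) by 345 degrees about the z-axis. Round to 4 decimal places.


x' = -12*cos(345) - -13*sin(345) = -14.9558
y' = -12*sin(345) + -13*cos(345) = -9.4512
z' = -9

(-14.9558, -9.4512, -9)


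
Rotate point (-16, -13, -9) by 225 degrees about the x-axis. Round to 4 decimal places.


x' = -16
y' = -13*cos(225) - -9*sin(225) = 2.8284
z' = -13*sin(225) + -9*cos(225) = 15.5563

(-16, 2.8284, 15.5563)


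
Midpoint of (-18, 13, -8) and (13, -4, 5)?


Midpoint = ((-18+13)/2, (13+-4)/2, (-8+5)/2) = (-2.5, 4.5, -1.5)

(-2.5, 4.5, -1.5)


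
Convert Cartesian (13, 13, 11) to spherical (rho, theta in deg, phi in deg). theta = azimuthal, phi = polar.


rho = sqrt(13^2 + 13^2 + 11^2) = 21.4243
theta = atan2(13, 13) = 45 deg
phi = acos(11/21.4243) = 59.107 deg

rho = 21.4243, theta = 45 deg, phi = 59.107 deg


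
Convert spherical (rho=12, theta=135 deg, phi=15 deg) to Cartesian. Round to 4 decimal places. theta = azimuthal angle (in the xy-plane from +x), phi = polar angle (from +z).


x = 12 * sin(15) * cos(135) = -2.1962
y = 12 * sin(15) * sin(135) = 2.1962
z = 12 * cos(15) = 11.5911

(-2.1962, 2.1962, 11.5911)


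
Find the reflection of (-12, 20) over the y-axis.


Reflection across y-axis: (x, y) -> (-x, y)
(-12, 20) -> (12, 20)

(12, 20)


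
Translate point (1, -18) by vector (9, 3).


Translation: (x+dx, y+dy) = (1+9, -18+3) = (10, -15)

(10, -15)


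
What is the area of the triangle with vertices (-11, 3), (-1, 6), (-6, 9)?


Area = |x1(y2-y3) + x2(y3-y1) + x3(y1-y2)| / 2
= |-11*(6-9) + -1*(9-3) + -6*(3-6)| / 2
= 22.5

22.5


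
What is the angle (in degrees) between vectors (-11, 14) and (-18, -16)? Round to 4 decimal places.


dot = -11*-18 + 14*-16 = -26
|u| = 17.8045, |v| = 24.0832
cos(angle) = -0.0606
angle = 93.4763 degrees

93.4763 degrees


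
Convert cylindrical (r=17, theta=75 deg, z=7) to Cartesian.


x = 17 * cos(75) = 4.3999
y = 17 * sin(75) = 16.4207
z = 7

(4.3999, 16.4207, 7)


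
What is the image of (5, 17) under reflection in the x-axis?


Reflection across x-axis: (x, y) -> (x, -y)
(5, 17) -> (5, -17)

(5, -17)


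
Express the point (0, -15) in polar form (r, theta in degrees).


r = sqrt(0^2 + (-15)^2) = 15
theta = atan2(-15, 0) = 270 degrees

r = 15, theta = 270 degrees


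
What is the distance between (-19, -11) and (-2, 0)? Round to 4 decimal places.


d = sqrt((-2--19)^2 + (0--11)^2) = 20.2485

20.2485


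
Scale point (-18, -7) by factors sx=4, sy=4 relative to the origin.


Scaling: (x*sx, y*sy) = (-18*4, -7*4) = (-72, -28)

(-72, -28)


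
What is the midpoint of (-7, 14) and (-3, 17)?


Midpoint = ((-7+-3)/2, (14+17)/2) = (-5, 15.5)

(-5, 15.5)


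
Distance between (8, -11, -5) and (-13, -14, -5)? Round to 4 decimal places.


d = sqrt((-13-8)^2 + (-14--11)^2 + (-5--5)^2) = 21.2132

21.2132


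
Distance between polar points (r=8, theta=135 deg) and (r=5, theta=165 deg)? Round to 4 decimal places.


d = sqrt(r1^2 + r2^2 - 2*r1*r2*cos(t2-t1))
d = sqrt(8^2 + 5^2 - 2*8*5*cos(165-135)) = 4.4405

4.4405


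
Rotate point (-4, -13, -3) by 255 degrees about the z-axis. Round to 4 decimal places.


x' = -4*cos(255) - -13*sin(255) = -11.5218
y' = -4*sin(255) + -13*cos(255) = 7.2284
z' = -3

(-11.5218, 7.2284, -3)


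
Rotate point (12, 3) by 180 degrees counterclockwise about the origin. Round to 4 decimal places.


x' = 12*cos(180) - 3*sin(180) = -12
y' = 12*sin(180) + 3*cos(180) = -3

(-12, -3)


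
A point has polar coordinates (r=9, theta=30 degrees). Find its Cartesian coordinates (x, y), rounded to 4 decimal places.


x = 9 * cos(30) = 7.7942
y = 9 * sin(30) = 4.5

(7.7942, 4.5)


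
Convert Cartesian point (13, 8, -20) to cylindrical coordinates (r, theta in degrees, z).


r = sqrt(13^2 + 8^2) = 15.2643
theta = atan2(8, 13) = 31.6075 deg
z = -20

r = 15.2643, theta = 31.6075 deg, z = -20


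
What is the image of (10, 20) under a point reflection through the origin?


Reflection through origin: (x, y) -> (-x, -y)
(10, 20) -> (-10, -20)

(-10, -20)


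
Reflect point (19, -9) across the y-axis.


Reflection across y-axis: (x, y) -> (-x, y)
(19, -9) -> (-19, -9)

(-19, -9)


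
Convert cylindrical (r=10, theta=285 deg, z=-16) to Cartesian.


x = 10 * cos(285) = 2.5882
y = 10 * sin(285) = -9.6593
z = -16

(2.5882, -9.6593, -16)


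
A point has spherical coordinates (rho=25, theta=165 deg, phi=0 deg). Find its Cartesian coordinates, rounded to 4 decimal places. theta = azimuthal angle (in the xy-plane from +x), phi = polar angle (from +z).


x = 25 * sin(0) * cos(165) = 0
y = 25 * sin(0) * sin(165) = 0
z = 25 * cos(0) = 25

(0, 0, 25)


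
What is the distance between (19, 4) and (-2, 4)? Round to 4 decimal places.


d = sqrt((-2-19)^2 + (4-4)^2) = 21

21


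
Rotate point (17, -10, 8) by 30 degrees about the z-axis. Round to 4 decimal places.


x' = 17*cos(30) - -10*sin(30) = 19.7224
y' = 17*sin(30) + -10*cos(30) = -0.1603
z' = 8

(19.7224, -0.1603, 8)


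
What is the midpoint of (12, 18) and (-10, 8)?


Midpoint = ((12+-10)/2, (18+8)/2) = (1, 13)

(1, 13)


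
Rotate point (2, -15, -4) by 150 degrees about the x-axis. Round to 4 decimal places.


x' = 2
y' = -15*cos(150) - -4*sin(150) = 14.9904
z' = -15*sin(150) + -4*cos(150) = -4.0359

(2, 14.9904, -4.0359)


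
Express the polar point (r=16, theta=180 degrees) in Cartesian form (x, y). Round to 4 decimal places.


x = 16 * cos(180) = -16
y = 16 * sin(180) = 0

(-16, 0)


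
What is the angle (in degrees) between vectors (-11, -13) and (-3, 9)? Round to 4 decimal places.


dot = -11*-3 + -13*9 = -84
|u| = 17.0294, |v| = 9.4868
cos(angle) = -0.5199
angle = 121.3287 degrees

121.3287 degrees


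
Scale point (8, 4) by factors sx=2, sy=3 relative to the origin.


Scaling: (x*sx, y*sy) = (8*2, 4*3) = (16, 12)

(16, 12)


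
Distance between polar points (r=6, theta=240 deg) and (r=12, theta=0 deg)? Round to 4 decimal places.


d = sqrt(r1^2 + r2^2 - 2*r1*r2*cos(t2-t1))
d = sqrt(6^2 + 12^2 - 2*6*12*cos(0-240)) = 15.8745

15.8745


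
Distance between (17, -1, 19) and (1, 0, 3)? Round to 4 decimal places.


d = sqrt((1-17)^2 + (0--1)^2 + (3-19)^2) = 22.6495

22.6495


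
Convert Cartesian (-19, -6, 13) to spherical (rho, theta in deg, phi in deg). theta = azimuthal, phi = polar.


rho = sqrt((-19)^2 + (-6)^2 + 13^2) = 23.7908
theta = atan2(-6, -19) = 197.5256 deg
phi = acos(13/23.7908) = 56.8775 deg

rho = 23.7908, theta = 197.5256 deg, phi = 56.8775 deg


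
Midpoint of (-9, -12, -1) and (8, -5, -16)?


Midpoint = ((-9+8)/2, (-12+-5)/2, (-1+-16)/2) = (-0.5, -8.5, -8.5)

(-0.5, -8.5, -8.5)


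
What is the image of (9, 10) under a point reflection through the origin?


Reflection through origin: (x, y) -> (-x, -y)
(9, 10) -> (-9, -10)

(-9, -10)


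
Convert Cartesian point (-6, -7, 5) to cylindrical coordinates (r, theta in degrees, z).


r = sqrt((-6)^2 + (-7)^2) = 9.2195
theta = atan2(-7, -6) = 229.3987 deg
z = 5

r = 9.2195, theta = 229.3987 deg, z = 5


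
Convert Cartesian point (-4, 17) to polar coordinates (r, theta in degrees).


r = sqrt((-4)^2 + 17^2) = 17.4642
theta = atan2(17, -4) = 103.2405 degrees

r = 17.4642, theta = 103.2405 degrees


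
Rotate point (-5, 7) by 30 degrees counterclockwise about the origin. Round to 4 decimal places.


x' = -5*cos(30) - 7*sin(30) = -7.8301
y' = -5*sin(30) + 7*cos(30) = 3.5622

(-7.8301, 3.5622)


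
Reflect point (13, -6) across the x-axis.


Reflection across x-axis: (x, y) -> (x, -y)
(13, -6) -> (13, 6)

(13, 6)


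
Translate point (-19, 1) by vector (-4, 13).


Translation: (x+dx, y+dy) = (-19+-4, 1+13) = (-23, 14)

(-23, 14)


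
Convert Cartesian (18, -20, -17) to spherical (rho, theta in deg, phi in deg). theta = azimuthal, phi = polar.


rho = sqrt(18^2 + (-20)^2 + (-17)^2) = 31.8277
theta = atan2(-20, 18) = 311.9872 deg
phi = acos(-17/31.8277) = 122.2847 deg

rho = 31.8277, theta = 311.9872 deg, phi = 122.2847 deg


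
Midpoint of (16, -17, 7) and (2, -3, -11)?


Midpoint = ((16+2)/2, (-17+-3)/2, (7+-11)/2) = (9, -10, -2)

(9, -10, -2)


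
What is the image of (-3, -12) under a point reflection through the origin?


Reflection through origin: (x, y) -> (-x, -y)
(-3, -12) -> (3, 12)

(3, 12)


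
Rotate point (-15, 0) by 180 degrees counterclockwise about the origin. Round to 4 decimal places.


x' = -15*cos(180) - 0*sin(180) = 15
y' = -15*sin(180) + 0*cos(180) = 0

(15, 0)


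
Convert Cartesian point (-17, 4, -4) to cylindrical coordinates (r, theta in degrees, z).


r = sqrt((-17)^2 + 4^2) = 17.4642
theta = atan2(4, -17) = 166.7595 deg
z = -4

r = 17.4642, theta = 166.7595 deg, z = -4


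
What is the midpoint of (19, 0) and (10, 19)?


Midpoint = ((19+10)/2, (0+19)/2) = (14.5, 9.5)

(14.5, 9.5)


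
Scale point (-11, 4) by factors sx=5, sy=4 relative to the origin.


Scaling: (x*sx, y*sy) = (-11*5, 4*4) = (-55, 16)

(-55, 16)


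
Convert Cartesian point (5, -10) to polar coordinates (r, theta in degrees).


r = sqrt(5^2 + (-10)^2) = 11.1803
theta = atan2(-10, 5) = 296.5651 degrees

r = 11.1803, theta = 296.5651 degrees


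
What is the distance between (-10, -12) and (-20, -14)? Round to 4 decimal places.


d = sqrt((-20--10)^2 + (-14--12)^2) = 10.198

10.198


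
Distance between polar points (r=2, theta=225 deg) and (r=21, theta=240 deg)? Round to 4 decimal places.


d = sqrt(r1^2 + r2^2 - 2*r1*r2*cos(t2-t1))
d = sqrt(2^2 + 21^2 - 2*2*21*cos(240-225)) = 19.0752

19.0752


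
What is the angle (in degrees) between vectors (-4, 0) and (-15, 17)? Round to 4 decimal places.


dot = -4*-15 + 0*17 = 60
|u| = 4, |v| = 22.6716
cos(angle) = 0.6616
angle = 48.5763 degrees

48.5763 degrees


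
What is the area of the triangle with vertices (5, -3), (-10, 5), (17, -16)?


Area = |x1(y2-y3) + x2(y3-y1) + x3(y1-y2)| / 2
= |5*(5--16) + -10*(-16--3) + 17*(-3-5)| / 2
= 49.5

49.5


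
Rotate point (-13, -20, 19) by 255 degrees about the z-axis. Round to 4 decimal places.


x' = -13*cos(255) - -20*sin(255) = -15.9539
y' = -13*sin(255) + -20*cos(255) = 17.7334
z' = 19

(-15.9539, 17.7334, 19)


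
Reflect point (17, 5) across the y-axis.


Reflection across y-axis: (x, y) -> (-x, y)
(17, 5) -> (-17, 5)

(-17, 5)


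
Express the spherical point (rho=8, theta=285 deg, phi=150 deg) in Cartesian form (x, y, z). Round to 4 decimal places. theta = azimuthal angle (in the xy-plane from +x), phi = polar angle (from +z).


x = 8 * sin(150) * cos(285) = 1.0353
y = 8 * sin(150) * sin(285) = -3.8637
z = 8 * cos(150) = -6.9282

(1.0353, -3.8637, -6.9282)


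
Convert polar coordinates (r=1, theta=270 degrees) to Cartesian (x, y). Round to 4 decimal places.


x = 1 * cos(270) = 0
y = 1 * sin(270) = -1

(0, -1)


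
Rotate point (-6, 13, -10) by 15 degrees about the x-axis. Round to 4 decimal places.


x' = -6
y' = 13*cos(15) - -10*sin(15) = 15.1452
z' = 13*sin(15) + -10*cos(15) = -6.2946

(-6, 15.1452, -6.2946)


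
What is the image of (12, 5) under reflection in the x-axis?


Reflection across x-axis: (x, y) -> (x, -y)
(12, 5) -> (12, -5)

(12, -5)


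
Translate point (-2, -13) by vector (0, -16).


Translation: (x+dx, y+dy) = (-2+0, -13+-16) = (-2, -29)

(-2, -29)


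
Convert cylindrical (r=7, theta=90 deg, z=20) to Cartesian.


x = 7 * cos(90) = 0
y = 7 * sin(90) = 7
z = 20

(0, 7, 20)


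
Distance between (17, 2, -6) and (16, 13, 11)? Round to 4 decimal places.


d = sqrt((16-17)^2 + (13-2)^2 + (11--6)^2) = 20.2731

20.2731


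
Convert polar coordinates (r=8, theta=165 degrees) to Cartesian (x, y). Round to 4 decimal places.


x = 8 * cos(165) = -7.7274
y = 8 * sin(165) = 2.0706

(-7.7274, 2.0706)


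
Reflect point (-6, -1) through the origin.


Reflection through origin: (x, y) -> (-x, -y)
(-6, -1) -> (6, 1)

(6, 1)


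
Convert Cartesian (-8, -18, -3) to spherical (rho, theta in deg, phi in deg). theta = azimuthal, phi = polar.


rho = sqrt((-8)^2 + (-18)^2 + (-3)^2) = 19.9249
theta = atan2(-18, -8) = 246.0375 deg
phi = acos(-3/19.9249) = 98.6597 deg

rho = 19.9249, theta = 246.0375 deg, phi = 98.6597 deg


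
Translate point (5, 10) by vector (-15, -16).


Translation: (x+dx, y+dy) = (5+-15, 10+-16) = (-10, -6)

(-10, -6)


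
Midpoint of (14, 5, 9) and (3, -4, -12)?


Midpoint = ((14+3)/2, (5+-4)/2, (9+-12)/2) = (8.5, 0.5, -1.5)

(8.5, 0.5, -1.5)


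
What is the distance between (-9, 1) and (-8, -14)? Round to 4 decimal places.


d = sqrt((-8--9)^2 + (-14-1)^2) = 15.0333

15.0333


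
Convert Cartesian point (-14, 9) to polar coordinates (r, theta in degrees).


r = sqrt((-14)^2 + 9^2) = 16.6433
theta = atan2(9, -14) = 147.2648 degrees

r = 16.6433, theta = 147.2648 degrees


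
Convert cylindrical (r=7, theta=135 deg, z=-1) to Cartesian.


x = 7 * cos(135) = -4.9497
y = 7 * sin(135) = 4.9497
z = -1

(-4.9497, 4.9497, -1)


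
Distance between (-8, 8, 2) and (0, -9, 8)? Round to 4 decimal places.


d = sqrt((0--8)^2 + (-9-8)^2 + (8-2)^2) = 19.7231

19.7231


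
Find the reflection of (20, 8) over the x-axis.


Reflection across x-axis: (x, y) -> (x, -y)
(20, 8) -> (20, -8)

(20, -8)


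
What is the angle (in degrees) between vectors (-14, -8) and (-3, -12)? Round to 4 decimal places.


dot = -14*-3 + -8*-12 = 138
|u| = 16.1245, |v| = 12.3693
cos(angle) = 0.6919
angle = 46.2189 degrees

46.2189 degrees


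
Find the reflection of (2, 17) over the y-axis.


Reflection across y-axis: (x, y) -> (-x, y)
(2, 17) -> (-2, 17)

(-2, 17)


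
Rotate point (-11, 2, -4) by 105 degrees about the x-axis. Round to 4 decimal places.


x' = -11
y' = 2*cos(105) - -4*sin(105) = 3.3461
z' = 2*sin(105) + -4*cos(105) = 2.9671

(-11, 3.3461, 2.9671)


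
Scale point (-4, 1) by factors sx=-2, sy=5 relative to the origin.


Scaling: (x*sx, y*sy) = (-4*-2, 1*5) = (8, 5)

(8, 5)


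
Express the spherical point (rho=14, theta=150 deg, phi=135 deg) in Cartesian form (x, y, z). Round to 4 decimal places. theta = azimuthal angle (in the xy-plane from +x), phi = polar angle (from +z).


x = 14 * sin(135) * cos(150) = -8.5732
y = 14 * sin(135) * sin(150) = 4.9497
z = 14 * cos(135) = -9.8995

(-8.5732, 4.9497, -9.8995)


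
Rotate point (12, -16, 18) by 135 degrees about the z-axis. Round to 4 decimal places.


x' = 12*cos(135) - -16*sin(135) = 2.8284
y' = 12*sin(135) + -16*cos(135) = 19.799
z' = 18

(2.8284, 19.799, 18)


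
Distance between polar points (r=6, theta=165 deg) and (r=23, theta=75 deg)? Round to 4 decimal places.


d = sqrt(r1^2 + r2^2 - 2*r1*r2*cos(t2-t1))
d = sqrt(6^2 + 23^2 - 2*6*23*cos(75-165)) = 23.7697

23.7697


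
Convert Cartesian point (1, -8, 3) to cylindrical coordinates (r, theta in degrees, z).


r = sqrt(1^2 + (-8)^2) = 8.0623
theta = atan2(-8, 1) = 277.125 deg
z = 3

r = 8.0623, theta = 277.125 deg, z = 3


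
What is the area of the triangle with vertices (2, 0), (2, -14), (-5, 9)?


Area = |x1(y2-y3) + x2(y3-y1) + x3(y1-y2)| / 2
= |2*(-14-9) + 2*(9-0) + -5*(0--14)| / 2
= 49

49


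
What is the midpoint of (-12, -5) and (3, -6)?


Midpoint = ((-12+3)/2, (-5+-6)/2) = (-4.5, -5.5)

(-4.5, -5.5)


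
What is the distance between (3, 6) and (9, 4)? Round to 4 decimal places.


d = sqrt((9-3)^2 + (4-6)^2) = 6.3246

6.3246
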